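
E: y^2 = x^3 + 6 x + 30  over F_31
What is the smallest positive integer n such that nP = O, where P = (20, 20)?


Compute successive multiples of P until we hit O:
  1P = (20, 20)
  2P = (29, 14)
  3P = (10, 25)
  4P = (9, 21)
  5P = (12, 30)
  6P = (18, 24)
  7P = (28, 27)
  8P = (23, 20)
  ... (continuing to 29P)
  29P = O

ord(P) = 29


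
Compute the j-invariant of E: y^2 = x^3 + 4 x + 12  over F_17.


Delta = -16(4 a^3 + 27 b^2) mod 17 = 13
-1728 * (4 a)^3 = -1728 * (4*4)^3 mod 17 = 11
j = 11 * 13^(-1) mod 17 = 10

j = 10 (mod 17)


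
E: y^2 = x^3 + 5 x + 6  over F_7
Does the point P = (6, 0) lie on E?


Check whether y^2 = x^3 + 5 x + 6 (mod 7) for (x, y) = (6, 0).
LHS: y^2 = 0^2 mod 7 = 0
RHS: x^3 + 5 x + 6 = 6^3 + 5*6 + 6 mod 7 = 0
LHS = RHS

Yes, on the curve


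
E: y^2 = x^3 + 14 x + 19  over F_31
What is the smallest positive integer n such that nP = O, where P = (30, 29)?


Compute successive multiples of P until we hit O:
  1P = (30, 29)
  2P = (22, 30)
  3P = (26, 17)
  4P = (15, 16)
  5P = (11, 4)
  6P = (29, 18)
  7P = (0, 22)
  8P = (19, 18)
  ... (continuing to 23P)
  23P = O

ord(P) = 23


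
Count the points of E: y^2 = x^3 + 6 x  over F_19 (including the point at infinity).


For each x in F_19, count y with y^2 = x^3 + 6 x + 0 mod 19:
  x = 0: RHS = 0, y in [0]  -> 1 point(s)
  x = 1: RHS = 7, y in [8, 11]  -> 2 point(s)
  x = 2: RHS = 1, y in [1, 18]  -> 2 point(s)
  x = 3: RHS = 7, y in [8, 11]  -> 2 point(s)
  x = 6: RHS = 5, y in [9, 10]  -> 2 point(s)
  x = 7: RHS = 5, y in [9, 10]  -> 2 point(s)
  x = 8: RHS = 9, y in [3, 16]  -> 2 point(s)
  x = 9: RHS = 4, y in [2, 17]  -> 2 point(s)
  x = 14: RHS = 16, y in [4, 15]  -> 2 point(s)
  x = 15: RHS = 7, y in [8, 11]  -> 2 point(s)
Affine points: 19. Add the point at infinity: total = 20.

#E(F_19) = 20


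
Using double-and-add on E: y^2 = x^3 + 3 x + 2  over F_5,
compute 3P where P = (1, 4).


k = 3 = 11_2 (binary, LSB first: 11)
Double-and-add from P = (1, 4):
  bit 0 = 1: acc = O + (1, 4) = (1, 4)
  bit 1 = 1: acc = (1, 4) + (2, 4) = (2, 1)

3P = (2, 1)


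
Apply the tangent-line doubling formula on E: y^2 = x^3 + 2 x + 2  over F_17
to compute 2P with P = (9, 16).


Doubling: s = (3 x1^2 + a) / (2 y1)
s = (3*9^2 + 2) / (2*16) mod 17 = 5
x3 = s^2 - 2 x1 mod 17 = 5^2 - 2*9 = 7
y3 = s (x1 - x3) - y1 mod 17 = 5 * (9 - 7) - 16 = 11

2P = (7, 11)


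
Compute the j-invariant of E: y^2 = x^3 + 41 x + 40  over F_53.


Delta = -16(4 a^3 + 27 b^2) mod 53 = 7
-1728 * (4 a)^3 = -1728 * (4*41)^3 mod 53 = 28
j = 28 * 7^(-1) mod 53 = 4

j = 4 (mod 53)


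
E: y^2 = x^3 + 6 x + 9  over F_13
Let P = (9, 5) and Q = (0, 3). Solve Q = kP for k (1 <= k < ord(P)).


Enumerate multiples of P until we hit Q = (0, 3):
  1P = (9, 5)
  2P = (7, 11)
  3P = (6, 12)
  4P = (2, 9)
  5P = (1, 9)
  6P = (0, 10)
  7P = (8, 6)
  8P = (10, 9)
  9P = (10, 4)
  10P = (8, 7)
  11P = (0, 3)
Match found at i = 11.

k = 11


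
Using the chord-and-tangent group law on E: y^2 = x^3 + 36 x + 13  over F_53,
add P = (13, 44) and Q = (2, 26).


P != Q, so use the chord formula.
s = (y2 - y1) / (x2 - x1) = (35) / (42) mod 53 = 45
x3 = s^2 - x1 - x2 mod 53 = 45^2 - 13 - 2 = 49
y3 = s (x1 - x3) - y1 mod 53 = 45 * (13 - 49) - 44 = 32

P + Q = (49, 32)


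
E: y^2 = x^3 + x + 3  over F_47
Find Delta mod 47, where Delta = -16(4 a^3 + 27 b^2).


4 a^3 + 27 b^2 = 4*1^3 + 27*3^2 = 4 + 243 = 247
Delta = -16 * (247) = -3952
Delta mod 47 = 43

Delta = 43 (mod 47)


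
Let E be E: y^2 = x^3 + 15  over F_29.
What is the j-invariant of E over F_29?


Delta = -16(4 a^3 + 27 b^2) mod 29 = 8
-1728 * (4 a)^3 = -1728 * (4*0)^3 mod 29 = 0
j = 0 * 8^(-1) mod 29 = 0

j = 0 (mod 29)


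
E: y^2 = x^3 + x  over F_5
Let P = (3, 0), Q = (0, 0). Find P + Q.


P != Q, so use the chord formula.
s = (y2 - y1) / (x2 - x1) = (0) / (2) mod 5 = 0
x3 = s^2 - x1 - x2 mod 5 = 0^2 - 3 - 0 = 2
y3 = s (x1 - x3) - y1 mod 5 = 0 * (3 - 2) - 0 = 0

P + Q = (2, 0)


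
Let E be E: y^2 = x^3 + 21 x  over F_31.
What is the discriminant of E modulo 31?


4 a^3 + 27 b^2 = 4*21^3 + 27*0^2 = 37044 + 0 = 37044
Delta = -16 * (37044) = -592704
Delta mod 31 = 16

Delta = 16 (mod 31)


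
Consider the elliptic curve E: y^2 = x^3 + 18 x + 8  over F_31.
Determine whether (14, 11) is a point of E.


Check whether y^2 = x^3 + 18 x + 8 (mod 31) for (x, y) = (14, 11).
LHS: y^2 = 11^2 mod 31 = 28
RHS: x^3 + 18 x + 8 = 14^3 + 18*14 + 8 mod 31 = 28
LHS = RHS

Yes, on the curve


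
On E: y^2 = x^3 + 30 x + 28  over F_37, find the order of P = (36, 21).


Compute successive multiples of P until we hit O:
  1P = (36, 21)
  2P = (13, 5)
  3P = (18, 6)
  4P = (32, 7)
  5P = (9, 18)
  6P = (8, 15)
  7P = (14, 26)
  8P = (20, 9)
  ... (continuing to 49P)
  49P = O

ord(P) = 49


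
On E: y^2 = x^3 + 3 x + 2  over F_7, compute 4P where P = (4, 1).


k = 4 = 100_2 (binary, LSB first: 001)
Double-and-add from P = (4, 1):
  bit 0 = 0: acc unchanged = O
  bit 1 = 0: acc unchanged = O
  bit 2 = 1: acc = O + (2, 3) = (2, 3)

4P = (2, 3)


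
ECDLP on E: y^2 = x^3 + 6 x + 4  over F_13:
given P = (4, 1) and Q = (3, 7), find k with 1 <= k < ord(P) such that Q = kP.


Enumerate multiples of P until we hit Q = (3, 7):
  1P = (4, 1)
  2P = (6, 10)
  3P = (7, 5)
  4P = (11, 7)
  5P = (12, 7)
  6P = (0, 2)
  7P = (5, 9)
  8P = (3, 7)
Match found at i = 8.

k = 8


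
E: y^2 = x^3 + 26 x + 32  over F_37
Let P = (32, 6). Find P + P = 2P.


Doubling: s = (3 x1^2 + a) / (2 y1)
s = (3*32^2 + 26) / (2*6) mod 37 = 30
x3 = s^2 - 2 x1 mod 37 = 30^2 - 2*32 = 22
y3 = s (x1 - x3) - y1 mod 37 = 30 * (32 - 22) - 6 = 35

2P = (22, 35)


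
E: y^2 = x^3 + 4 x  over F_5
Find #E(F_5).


For each x in F_5, count y with y^2 = x^3 + 4 x + 0 mod 5:
  x = 0: RHS = 0, y in [0]  -> 1 point(s)
  x = 1: RHS = 0, y in [0]  -> 1 point(s)
  x = 2: RHS = 1, y in [1, 4]  -> 2 point(s)
  x = 3: RHS = 4, y in [2, 3]  -> 2 point(s)
  x = 4: RHS = 0, y in [0]  -> 1 point(s)
Affine points: 7. Add the point at infinity: total = 8.

#E(F_5) = 8


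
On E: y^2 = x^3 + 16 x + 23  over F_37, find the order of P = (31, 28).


Compute successive multiples of P until we hit O:
  1P = (31, 28)
  2P = (22, 21)
  3P = (28, 36)
  4P = (18, 36)
  5P = (21, 0)
  6P = (18, 1)
  7P = (28, 1)
  8P = (22, 16)
  ... (continuing to 10P)
  10P = O

ord(P) = 10


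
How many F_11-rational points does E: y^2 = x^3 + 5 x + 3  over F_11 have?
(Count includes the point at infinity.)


For each x in F_11, count y with y^2 = x^3 + 5 x + 3 mod 11:
  x = 0: RHS = 3, y in [5, 6]  -> 2 point(s)
  x = 1: RHS = 9, y in [3, 8]  -> 2 point(s)
  x = 3: RHS = 1, y in [1, 10]  -> 2 point(s)
  x = 8: RHS = 5, y in [4, 7]  -> 2 point(s)
Affine points: 8. Add the point at infinity: total = 9.

#E(F_11) = 9


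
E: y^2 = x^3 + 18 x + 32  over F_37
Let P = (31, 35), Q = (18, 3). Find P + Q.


P != Q, so use the chord formula.
s = (y2 - y1) / (x2 - x1) = (5) / (24) mod 37 = 11
x3 = s^2 - x1 - x2 mod 37 = 11^2 - 31 - 18 = 35
y3 = s (x1 - x3) - y1 mod 37 = 11 * (31 - 35) - 35 = 32

P + Q = (35, 32)


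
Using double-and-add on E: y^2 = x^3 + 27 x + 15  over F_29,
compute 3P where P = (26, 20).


k = 3 = 11_2 (binary, LSB first: 11)
Double-and-add from P = (26, 20):
  bit 0 = 1: acc = O + (26, 20) = (26, 20)
  bit 1 = 1: acc = (26, 20) + (15, 5) = (4, 10)

3P = (4, 10)


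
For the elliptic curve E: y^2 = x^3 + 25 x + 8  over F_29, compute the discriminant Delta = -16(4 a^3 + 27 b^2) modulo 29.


4 a^3 + 27 b^2 = 4*25^3 + 27*8^2 = 62500 + 1728 = 64228
Delta = -16 * (64228) = -1027648
Delta mod 29 = 25

Delta = 25 (mod 29)


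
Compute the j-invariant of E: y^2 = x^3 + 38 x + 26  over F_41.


Delta = -16(4 a^3 + 27 b^2) mod 41 = 17
-1728 * (4 a)^3 = -1728 * (4*38)^3 mod 41 = 36
j = 36 * 17^(-1) mod 41 = 19

j = 19 (mod 41)


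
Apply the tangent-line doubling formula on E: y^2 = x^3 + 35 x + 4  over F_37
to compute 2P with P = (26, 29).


Doubling: s = (3 x1^2 + a) / (2 y1)
s = (3*26^2 + 35) / (2*29) mod 37 = 26
x3 = s^2 - 2 x1 mod 37 = 26^2 - 2*26 = 32
y3 = s (x1 - x3) - y1 mod 37 = 26 * (26 - 32) - 29 = 0

2P = (32, 0)


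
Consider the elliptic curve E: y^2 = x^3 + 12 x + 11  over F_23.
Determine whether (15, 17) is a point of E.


Check whether y^2 = x^3 + 12 x + 11 (mod 23) for (x, y) = (15, 17).
LHS: y^2 = 17^2 mod 23 = 13
RHS: x^3 + 12 x + 11 = 15^3 + 12*15 + 11 mod 23 = 1
LHS != RHS

No, not on the curve


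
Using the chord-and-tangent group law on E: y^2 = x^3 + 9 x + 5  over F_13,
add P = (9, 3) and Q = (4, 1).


P != Q, so use the chord formula.
s = (y2 - y1) / (x2 - x1) = (11) / (8) mod 13 = 3
x3 = s^2 - x1 - x2 mod 13 = 3^2 - 9 - 4 = 9
y3 = s (x1 - x3) - y1 mod 13 = 3 * (9 - 9) - 3 = 10

P + Q = (9, 10)


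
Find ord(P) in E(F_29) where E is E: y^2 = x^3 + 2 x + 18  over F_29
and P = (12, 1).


Compute successive multiples of P until we hit O:
  1P = (12, 1)
  2P = (27, 21)
  3P = (24, 12)
  4P = (17, 21)
  5P = (16, 12)
  6P = (14, 8)
  7P = (8, 13)
  8P = (18, 17)
  ... (continuing to 35P)
  35P = O

ord(P) = 35


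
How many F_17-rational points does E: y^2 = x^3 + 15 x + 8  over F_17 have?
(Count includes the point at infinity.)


For each x in F_17, count y with y^2 = x^3 + 15 x + 8 mod 17:
  x = 0: RHS = 8, y in [5, 12]  -> 2 point(s)
  x = 4: RHS = 13, y in [8, 9]  -> 2 point(s)
  x = 5: RHS = 4, y in [2, 15]  -> 2 point(s)
  x = 6: RHS = 8, y in [5, 12]  -> 2 point(s)
  x = 10: RHS = 2, y in [6, 11]  -> 2 point(s)
  x = 11: RHS = 8, y in [5, 12]  -> 2 point(s)
  x = 14: RHS = 4, y in [2, 15]  -> 2 point(s)
  x = 15: RHS = 4, y in [2, 15]  -> 2 point(s)
  x = 16: RHS = 9, y in [3, 14]  -> 2 point(s)
Affine points: 18. Add the point at infinity: total = 19.

#E(F_17) = 19


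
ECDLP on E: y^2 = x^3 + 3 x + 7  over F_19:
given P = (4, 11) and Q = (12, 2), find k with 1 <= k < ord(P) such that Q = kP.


Enumerate multiples of P until we hit Q = (12, 2):
  1P = (4, 11)
  2P = (15, 11)
  3P = (0, 8)
  4P = (12, 2)
Match found at i = 4.

k = 4


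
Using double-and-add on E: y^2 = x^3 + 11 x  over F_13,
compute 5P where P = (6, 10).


k = 5 = 101_2 (binary, LSB first: 101)
Double-and-add from P = (6, 10):
  bit 0 = 1: acc = O + (6, 10) = (6, 10)
  bit 1 = 0: acc unchanged = (6, 10)
  bit 2 = 1: acc = (6, 10) + (4, 2) = (6, 3)

5P = (6, 3)


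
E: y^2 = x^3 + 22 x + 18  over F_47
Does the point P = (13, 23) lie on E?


Check whether y^2 = x^3 + 22 x + 18 (mod 47) for (x, y) = (13, 23).
LHS: y^2 = 23^2 mod 47 = 12
RHS: x^3 + 22 x + 18 = 13^3 + 22*13 + 18 mod 47 = 10
LHS != RHS

No, not on the curve


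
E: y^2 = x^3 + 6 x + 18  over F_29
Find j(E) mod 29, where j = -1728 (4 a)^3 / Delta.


Delta = -16(4 a^3 + 27 b^2) mod 29 = 24
-1728 * (4 a)^3 = -1728 * (4*6)^3 mod 29 = 8
j = 8 * 24^(-1) mod 29 = 10

j = 10 (mod 29)


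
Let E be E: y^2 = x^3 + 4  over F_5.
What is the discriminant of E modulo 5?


4 a^3 + 27 b^2 = 4*0^3 + 27*4^2 = 0 + 432 = 432
Delta = -16 * (432) = -6912
Delta mod 5 = 3

Delta = 3 (mod 5)


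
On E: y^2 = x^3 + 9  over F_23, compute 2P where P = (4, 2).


Doubling: s = (3 x1^2 + a) / (2 y1)
s = (3*4^2 + 0) / (2*2) mod 23 = 12
x3 = s^2 - 2 x1 mod 23 = 12^2 - 2*4 = 21
y3 = s (x1 - x3) - y1 mod 23 = 12 * (4 - 21) - 2 = 1

2P = (21, 1)


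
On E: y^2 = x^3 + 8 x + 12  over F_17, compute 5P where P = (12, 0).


k = 5 = 101_2 (binary, LSB first: 101)
Double-and-add from P = (12, 0):
  bit 0 = 1: acc = O + (12, 0) = (12, 0)
  bit 1 = 0: acc unchanged = (12, 0)
  bit 2 = 1: acc = (12, 0) + O = (12, 0)

5P = (12, 0)


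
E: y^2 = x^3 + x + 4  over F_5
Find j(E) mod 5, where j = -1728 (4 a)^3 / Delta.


Delta = -16(4 a^3 + 27 b^2) mod 5 = 4
-1728 * (4 a)^3 = -1728 * (4*1)^3 mod 5 = 3
j = 3 * 4^(-1) mod 5 = 2

j = 2 (mod 5)


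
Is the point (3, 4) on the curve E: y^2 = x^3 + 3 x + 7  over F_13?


Check whether y^2 = x^3 + 3 x + 7 (mod 13) for (x, y) = (3, 4).
LHS: y^2 = 4^2 mod 13 = 3
RHS: x^3 + 3 x + 7 = 3^3 + 3*3 + 7 mod 13 = 4
LHS != RHS

No, not on the curve


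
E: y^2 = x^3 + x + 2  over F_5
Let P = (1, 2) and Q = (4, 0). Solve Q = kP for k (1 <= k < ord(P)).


Enumerate multiples of P until we hit Q = (4, 0):
  1P = (1, 2)
  2P = (4, 0)
Match found at i = 2.

k = 2


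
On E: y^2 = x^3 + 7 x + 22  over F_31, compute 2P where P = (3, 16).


Doubling: s = (3 x1^2 + a) / (2 y1)
s = (3*3^2 + 7) / (2*16) mod 31 = 3
x3 = s^2 - 2 x1 mod 31 = 3^2 - 2*3 = 3
y3 = s (x1 - x3) - y1 mod 31 = 3 * (3 - 3) - 16 = 15

2P = (3, 15)


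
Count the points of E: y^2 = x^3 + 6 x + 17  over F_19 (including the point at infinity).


For each x in F_19, count y with y^2 = x^3 + 6 x + 17 mod 19:
  x = 0: RHS = 17, y in [6, 13]  -> 2 point(s)
  x = 1: RHS = 5, y in [9, 10]  -> 2 point(s)
  x = 3: RHS = 5, y in [9, 10]  -> 2 point(s)
  x = 5: RHS = 1, y in [1, 18]  -> 2 point(s)
  x = 8: RHS = 7, y in [8, 11]  -> 2 point(s)
  x = 15: RHS = 5, y in [9, 10]  -> 2 point(s)
  x = 17: RHS = 16, y in [4, 15]  -> 2 point(s)
Affine points: 14. Add the point at infinity: total = 15.

#E(F_19) = 15


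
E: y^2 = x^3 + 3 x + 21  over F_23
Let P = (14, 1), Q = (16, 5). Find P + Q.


P != Q, so use the chord formula.
s = (y2 - y1) / (x2 - x1) = (4) / (2) mod 23 = 2
x3 = s^2 - x1 - x2 mod 23 = 2^2 - 14 - 16 = 20
y3 = s (x1 - x3) - y1 mod 23 = 2 * (14 - 20) - 1 = 10

P + Q = (20, 10)


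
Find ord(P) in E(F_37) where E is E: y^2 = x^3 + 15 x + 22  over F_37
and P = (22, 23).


Compute successive multiples of P until we hit O:
  1P = (22, 23)
  2P = (33, 34)
  3P = (20, 16)
  4P = (35, 24)
  5P = (10, 32)
  6P = (31, 30)
  7P = (28, 34)
  8P = (14, 4)
  ... (continuing to 40P)
  40P = O

ord(P) = 40


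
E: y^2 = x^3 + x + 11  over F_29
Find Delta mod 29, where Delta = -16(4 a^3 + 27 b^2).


4 a^3 + 27 b^2 = 4*1^3 + 27*11^2 = 4 + 3267 = 3271
Delta = -16 * (3271) = -52336
Delta mod 29 = 9

Delta = 9 (mod 29)


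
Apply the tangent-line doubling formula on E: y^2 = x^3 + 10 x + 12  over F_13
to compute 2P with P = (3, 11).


Doubling: s = (3 x1^2 + a) / (2 y1)
s = (3*3^2 + 10) / (2*11) mod 13 = 7
x3 = s^2 - 2 x1 mod 13 = 7^2 - 2*3 = 4
y3 = s (x1 - x3) - y1 mod 13 = 7 * (3 - 4) - 11 = 8

2P = (4, 8)


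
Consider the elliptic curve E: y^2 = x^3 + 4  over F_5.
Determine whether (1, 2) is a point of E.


Check whether y^2 = x^3 + 0 x + 4 (mod 5) for (x, y) = (1, 2).
LHS: y^2 = 2^2 mod 5 = 4
RHS: x^3 + 0 x + 4 = 1^3 + 0*1 + 4 mod 5 = 0
LHS != RHS

No, not on the curve


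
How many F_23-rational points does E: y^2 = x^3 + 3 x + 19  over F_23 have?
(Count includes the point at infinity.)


For each x in F_23, count y with y^2 = x^3 + 3 x + 19 mod 23:
  x = 1: RHS = 0, y in [0]  -> 1 point(s)
  x = 3: RHS = 9, y in [3, 20]  -> 2 point(s)
  x = 4: RHS = 3, y in [7, 16]  -> 2 point(s)
  x = 6: RHS = 0, y in [0]  -> 1 point(s)
  x = 8: RHS = 3, y in [7, 16]  -> 2 point(s)
  x = 9: RHS = 16, y in [4, 19]  -> 2 point(s)
  x = 11: RHS = 3, y in [7, 16]  -> 2 point(s)
  x = 12: RHS = 12, y in [9, 14]  -> 2 point(s)
  x = 13: RHS = 1, y in [1, 22]  -> 2 point(s)
  x = 15: RHS = 12, y in [9, 14]  -> 2 point(s)
  x = 16: RHS = 0, y in [0]  -> 1 point(s)
  x = 19: RHS = 12, y in [9, 14]  -> 2 point(s)
  x = 20: RHS = 6, y in [11, 12]  -> 2 point(s)
Affine points: 23. Add the point at infinity: total = 24.

#E(F_23) = 24


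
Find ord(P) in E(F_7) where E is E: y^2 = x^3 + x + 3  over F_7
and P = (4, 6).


Compute successive multiples of P until we hit O:
  1P = (4, 6)
  2P = (6, 1)
  3P = (5, 0)
  4P = (6, 6)
  5P = (4, 1)
  6P = O

ord(P) = 6


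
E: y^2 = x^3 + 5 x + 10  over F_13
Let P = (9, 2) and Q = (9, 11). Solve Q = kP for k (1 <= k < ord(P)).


Enumerate multiples of P until we hit Q = (9, 11):
  1P = (9, 2)
  2P = (4, 9)
  3P = (3, 0)
  4P = (4, 4)
  5P = (9, 11)
Match found at i = 5.

k = 5


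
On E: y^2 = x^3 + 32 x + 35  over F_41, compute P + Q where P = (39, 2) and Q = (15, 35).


P != Q, so use the chord formula.
s = (y2 - y1) / (x2 - x1) = (33) / (17) mod 41 = 14
x3 = s^2 - x1 - x2 mod 41 = 14^2 - 39 - 15 = 19
y3 = s (x1 - x3) - y1 mod 41 = 14 * (39 - 19) - 2 = 32

P + Q = (19, 32)


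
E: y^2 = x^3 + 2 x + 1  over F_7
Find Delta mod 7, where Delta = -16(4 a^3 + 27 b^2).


4 a^3 + 27 b^2 = 4*2^3 + 27*1^2 = 32 + 27 = 59
Delta = -16 * (59) = -944
Delta mod 7 = 1

Delta = 1 (mod 7)


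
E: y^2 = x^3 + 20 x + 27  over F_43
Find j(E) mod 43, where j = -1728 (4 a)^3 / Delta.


Delta = -16(4 a^3 + 27 b^2) mod 43 = 5
-1728 * (4 a)^3 = -1728 * (4*20)^3 mod 43 = 8
j = 8 * 5^(-1) mod 43 = 36

j = 36 (mod 43)


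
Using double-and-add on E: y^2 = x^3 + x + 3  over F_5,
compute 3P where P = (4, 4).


k = 3 = 11_2 (binary, LSB first: 11)
Double-and-add from P = (4, 4):
  bit 0 = 1: acc = O + (4, 4) = (4, 4)
  bit 1 = 1: acc = (4, 4) + (1, 0) = (4, 1)

3P = (4, 1)


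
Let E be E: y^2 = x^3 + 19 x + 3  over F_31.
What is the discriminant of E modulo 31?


4 a^3 + 27 b^2 = 4*19^3 + 27*3^2 = 27436 + 243 = 27679
Delta = -16 * (27679) = -442864
Delta mod 31 = 2

Delta = 2 (mod 31)


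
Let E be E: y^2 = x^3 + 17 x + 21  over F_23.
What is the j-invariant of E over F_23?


Delta = -16(4 a^3 + 27 b^2) mod 23 = 21
-1728 * (4 a)^3 = -1728 * (4*17)^3 mod 23 = 3
j = 3 * 21^(-1) mod 23 = 10

j = 10 (mod 23)


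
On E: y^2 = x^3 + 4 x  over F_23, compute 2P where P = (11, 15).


k = 2 = 10_2 (binary, LSB first: 01)
Double-and-add from P = (11, 15):
  bit 0 = 0: acc unchanged = O
  bit 1 = 1: acc = O + (9, 11) = (9, 11)

2P = (9, 11)


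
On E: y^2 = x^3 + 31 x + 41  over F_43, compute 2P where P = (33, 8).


Doubling: s = (3 x1^2 + a) / (2 y1)
s = (3*33^2 + 31) / (2*8) mod 43 = 18
x3 = s^2 - 2 x1 mod 43 = 18^2 - 2*33 = 0
y3 = s (x1 - x3) - y1 mod 43 = 18 * (33 - 0) - 8 = 27

2P = (0, 27)


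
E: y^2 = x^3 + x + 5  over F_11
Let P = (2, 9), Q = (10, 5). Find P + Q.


P != Q, so use the chord formula.
s = (y2 - y1) / (x2 - x1) = (7) / (8) mod 11 = 5
x3 = s^2 - x1 - x2 mod 11 = 5^2 - 2 - 10 = 2
y3 = s (x1 - x3) - y1 mod 11 = 5 * (2 - 2) - 9 = 2

P + Q = (2, 2)


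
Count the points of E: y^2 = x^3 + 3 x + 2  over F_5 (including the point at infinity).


For each x in F_5, count y with y^2 = x^3 + 3 x + 2 mod 5:
  x = 1: RHS = 1, y in [1, 4]  -> 2 point(s)
  x = 2: RHS = 1, y in [1, 4]  -> 2 point(s)
Affine points: 4. Add the point at infinity: total = 5.

#E(F_5) = 5


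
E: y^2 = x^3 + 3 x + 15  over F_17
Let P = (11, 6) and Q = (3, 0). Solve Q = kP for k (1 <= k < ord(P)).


Enumerate multiples of P until we hit Q = (3, 0):
  1P = (11, 6)
  2P = (3, 0)
Match found at i = 2.

k = 2


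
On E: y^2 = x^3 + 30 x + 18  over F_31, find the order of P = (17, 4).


Compute successive multiples of P until we hit O:
  1P = (17, 4)
  2P = (30, 7)
  3P = (9, 5)
  4P = (21, 12)
  5P = (28, 5)
  6P = (27, 12)
  7P = (5, 18)
  8P = (25, 26)
  ... (continuing to 19P)
  19P = O

ord(P) = 19


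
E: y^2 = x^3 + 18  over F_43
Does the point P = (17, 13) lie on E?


Check whether y^2 = x^3 + 0 x + 18 (mod 43) for (x, y) = (17, 13).
LHS: y^2 = 13^2 mod 43 = 40
RHS: x^3 + 0 x + 18 = 17^3 + 0*17 + 18 mod 43 = 29
LHS != RHS

No, not on the curve


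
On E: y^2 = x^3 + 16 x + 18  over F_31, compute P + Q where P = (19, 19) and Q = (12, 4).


P != Q, so use the chord formula.
s = (y2 - y1) / (x2 - x1) = (16) / (24) mod 31 = 11
x3 = s^2 - x1 - x2 mod 31 = 11^2 - 19 - 12 = 28
y3 = s (x1 - x3) - y1 mod 31 = 11 * (19 - 28) - 19 = 6

P + Q = (28, 6)


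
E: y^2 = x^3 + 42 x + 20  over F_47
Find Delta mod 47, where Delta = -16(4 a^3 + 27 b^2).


4 a^3 + 27 b^2 = 4*42^3 + 27*20^2 = 296352 + 10800 = 307152
Delta = -16 * (307152) = -4914432
Delta mod 47 = 29

Delta = 29 (mod 47)


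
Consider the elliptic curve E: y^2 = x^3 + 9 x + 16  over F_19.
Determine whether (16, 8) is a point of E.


Check whether y^2 = x^3 + 9 x + 16 (mod 19) for (x, y) = (16, 8).
LHS: y^2 = 8^2 mod 19 = 7
RHS: x^3 + 9 x + 16 = 16^3 + 9*16 + 16 mod 19 = 0
LHS != RHS

No, not on the curve


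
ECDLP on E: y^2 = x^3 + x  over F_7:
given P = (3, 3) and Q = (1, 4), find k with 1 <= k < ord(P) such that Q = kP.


Enumerate multiples of P until we hit Q = (1, 4):
  1P = (3, 3)
  2P = (1, 4)
Match found at i = 2.

k = 2


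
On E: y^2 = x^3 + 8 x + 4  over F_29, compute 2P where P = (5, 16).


Doubling: s = (3 x1^2 + a) / (2 y1)
s = (3*5^2 + 8) / (2*16) mod 29 = 18
x3 = s^2 - 2 x1 mod 29 = 18^2 - 2*5 = 24
y3 = s (x1 - x3) - y1 mod 29 = 18 * (5 - 24) - 16 = 19

2P = (24, 19)


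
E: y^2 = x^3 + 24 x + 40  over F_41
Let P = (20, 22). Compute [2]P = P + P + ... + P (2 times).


k = 2 = 10_2 (binary, LSB first: 01)
Double-and-add from P = (20, 22):
  bit 0 = 0: acc unchanged = O
  bit 1 = 1: acc = O + (5, 30) = (5, 30)

2P = (5, 30)


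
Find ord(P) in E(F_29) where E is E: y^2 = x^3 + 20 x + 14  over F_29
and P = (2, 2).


Compute successive multiples of P until we hit O:
  1P = (2, 2)
  2P = (2, 27)
  3P = O

ord(P) = 3


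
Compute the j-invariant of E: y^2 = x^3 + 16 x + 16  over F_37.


Delta = -16(4 a^3 + 27 b^2) mod 37 = 2
-1728 * (4 a)^3 = -1728 * (4*16)^3 mod 37 = 26
j = 26 * 2^(-1) mod 37 = 13

j = 13 (mod 37)


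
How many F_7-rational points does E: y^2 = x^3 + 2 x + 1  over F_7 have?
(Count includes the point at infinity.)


For each x in F_7, count y with y^2 = x^3 + 2 x + 1 mod 7:
  x = 0: RHS = 1, y in [1, 6]  -> 2 point(s)
  x = 1: RHS = 4, y in [2, 5]  -> 2 point(s)
Affine points: 4. Add the point at infinity: total = 5.

#E(F_7) = 5


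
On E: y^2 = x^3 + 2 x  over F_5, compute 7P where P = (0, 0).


k = 7 = 111_2 (binary, LSB first: 111)
Double-and-add from P = (0, 0):
  bit 0 = 1: acc = O + (0, 0) = (0, 0)
  bit 1 = 1: acc = (0, 0) + O = (0, 0)
  bit 2 = 1: acc = (0, 0) + O = (0, 0)

7P = (0, 0)


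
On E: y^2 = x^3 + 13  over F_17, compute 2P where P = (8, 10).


Doubling: s = (3 x1^2 + a) / (2 y1)
s = (3*8^2 + 0) / (2*10) mod 17 = 13
x3 = s^2 - 2 x1 mod 17 = 13^2 - 2*8 = 0
y3 = s (x1 - x3) - y1 mod 17 = 13 * (8 - 0) - 10 = 9

2P = (0, 9)


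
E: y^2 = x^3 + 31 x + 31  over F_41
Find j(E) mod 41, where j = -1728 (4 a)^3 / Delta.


Delta = -16(4 a^3 + 27 b^2) mod 41 = 13
-1728 * (4 a)^3 = -1728 * (4*31)^3 mod 41 = 35
j = 35 * 13^(-1) mod 41 = 9

j = 9 (mod 41)


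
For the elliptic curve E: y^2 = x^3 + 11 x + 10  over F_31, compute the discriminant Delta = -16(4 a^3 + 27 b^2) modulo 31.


4 a^3 + 27 b^2 = 4*11^3 + 27*10^2 = 5324 + 2700 = 8024
Delta = -16 * (8024) = -128384
Delta mod 31 = 18

Delta = 18 (mod 31)


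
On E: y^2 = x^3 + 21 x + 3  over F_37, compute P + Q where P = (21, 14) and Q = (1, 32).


P != Q, so use the chord formula.
s = (y2 - y1) / (x2 - x1) = (18) / (17) mod 37 = 25
x3 = s^2 - x1 - x2 mod 37 = 25^2 - 21 - 1 = 11
y3 = s (x1 - x3) - y1 mod 37 = 25 * (21 - 11) - 14 = 14

P + Q = (11, 14)


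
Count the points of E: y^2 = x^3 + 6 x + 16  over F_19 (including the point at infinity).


For each x in F_19, count y with y^2 = x^3 + 6 x + 16 mod 19:
  x = 0: RHS = 16, y in [4, 15]  -> 2 point(s)
  x = 1: RHS = 4, y in [2, 17]  -> 2 point(s)
  x = 2: RHS = 17, y in [6, 13]  -> 2 point(s)
  x = 3: RHS = 4, y in [2, 17]  -> 2 point(s)
  x = 4: RHS = 9, y in [3, 16]  -> 2 point(s)
  x = 5: RHS = 0, y in [0]  -> 1 point(s)
  x = 8: RHS = 6, y in [5, 14]  -> 2 point(s)
  x = 9: RHS = 1, y in [1, 18]  -> 2 point(s)
  x = 11: RHS = 7, y in [8, 11]  -> 2 point(s)
  x = 12: RHS = 11, y in [7, 12]  -> 2 point(s)
  x = 13: RHS = 11, y in [7, 12]  -> 2 point(s)
  x = 15: RHS = 4, y in [2, 17]  -> 2 point(s)
  x = 16: RHS = 9, y in [3, 16]  -> 2 point(s)
  x = 18: RHS = 9, y in [3, 16]  -> 2 point(s)
Affine points: 27. Add the point at infinity: total = 28.

#E(F_19) = 28


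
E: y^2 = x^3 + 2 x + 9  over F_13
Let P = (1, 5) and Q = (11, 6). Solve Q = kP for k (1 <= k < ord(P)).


Enumerate multiples of P until we hit Q = (11, 6):
  1P = (1, 5)
  2P = (8, 11)
  3P = (5, 12)
  4P = (6, 9)
  5P = (3, 9)
  6P = (0, 10)
  7P = (11, 6)
Match found at i = 7.

k = 7


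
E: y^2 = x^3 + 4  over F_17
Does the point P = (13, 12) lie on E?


Check whether y^2 = x^3 + 0 x + 4 (mod 17) for (x, y) = (13, 12).
LHS: y^2 = 12^2 mod 17 = 8
RHS: x^3 + 0 x + 4 = 13^3 + 0*13 + 4 mod 17 = 8
LHS = RHS

Yes, on the curve


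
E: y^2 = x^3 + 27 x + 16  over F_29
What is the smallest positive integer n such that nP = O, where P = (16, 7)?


Compute successive multiples of P until we hit O:
  1P = (16, 7)
  2P = (22, 21)
  3P = (19, 15)
  4P = (14, 8)
  5P = (21, 10)
  6P = (26, 16)
  7P = (20, 1)
  8P = (17, 9)
  ... (continuing to 25P)
  25P = O

ord(P) = 25


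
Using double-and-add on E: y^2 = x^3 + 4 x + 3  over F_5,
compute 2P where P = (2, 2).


k = 2 = 10_2 (binary, LSB first: 01)
Double-and-add from P = (2, 2):
  bit 0 = 0: acc unchanged = O
  bit 1 = 1: acc = O + (2, 3) = (2, 3)

2P = (2, 3)


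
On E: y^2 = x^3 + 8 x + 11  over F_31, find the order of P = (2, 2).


Compute successive multiples of P until we hit O:
  1P = (2, 2)
  2P = (21, 27)
  3P = (16, 22)
  4P = (22, 27)
  5P = (26, 30)
  6P = (19, 4)
  7P = (29, 24)
  8P = (7, 10)
  ... (continuing to 36P)
  36P = O

ord(P) = 36


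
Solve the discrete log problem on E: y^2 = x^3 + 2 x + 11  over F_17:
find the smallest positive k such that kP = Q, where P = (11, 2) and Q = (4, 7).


Enumerate multiples of P until we hit Q = (4, 7):
  1P = (11, 2)
  2P = (16, 5)
  3P = (6, 1)
  4P = (15, 4)
  5P = (4, 10)
  6P = (4, 7)
Match found at i = 6.

k = 6


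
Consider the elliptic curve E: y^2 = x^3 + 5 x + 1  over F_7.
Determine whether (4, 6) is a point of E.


Check whether y^2 = x^3 + 5 x + 1 (mod 7) for (x, y) = (4, 6).
LHS: y^2 = 6^2 mod 7 = 1
RHS: x^3 + 5 x + 1 = 4^3 + 5*4 + 1 mod 7 = 1
LHS = RHS

Yes, on the curve


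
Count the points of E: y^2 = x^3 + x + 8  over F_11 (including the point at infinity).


For each x in F_11, count y with y^2 = x^3 + 1 x + 8 mod 11:
  x = 3: RHS = 5, y in [4, 7]  -> 2 point(s)
  x = 8: RHS = 0, y in [0]  -> 1 point(s)
  x = 9: RHS = 9, y in [3, 8]  -> 2 point(s)
Affine points: 5. Add the point at infinity: total = 6.

#E(F_11) = 6


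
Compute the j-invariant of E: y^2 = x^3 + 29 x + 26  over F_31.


Delta = -16(4 a^3 + 27 b^2) mod 31 = 4
-1728 * (4 a)^3 = -1728 * (4*29)^3 mod 31 = 27
j = 27 * 4^(-1) mod 31 = 30

j = 30 (mod 31)


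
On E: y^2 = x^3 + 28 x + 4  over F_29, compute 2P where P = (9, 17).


Doubling: s = (3 x1^2 + a) / (2 y1)
s = (3*9^2 + 28) / (2*17) mod 29 = 2
x3 = s^2 - 2 x1 mod 29 = 2^2 - 2*9 = 15
y3 = s (x1 - x3) - y1 mod 29 = 2 * (9 - 15) - 17 = 0

2P = (15, 0)


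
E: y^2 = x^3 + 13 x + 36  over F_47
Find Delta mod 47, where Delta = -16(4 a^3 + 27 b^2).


4 a^3 + 27 b^2 = 4*13^3 + 27*36^2 = 8788 + 34992 = 43780
Delta = -16 * (43780) = -700480
Delta mod 47 = 8

Delta = 8 (mod 47)


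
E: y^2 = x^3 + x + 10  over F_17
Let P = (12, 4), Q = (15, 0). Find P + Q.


P != Q, so use the chord formula.
s = (y2 - y1) / (x2 - x1) = (13) / (3) mod 17 = 10
x3 = s^2 - x1 - x2 mod 17 = 10^2 - 12 - 15 = 5
y3 = s (x1 - x3) - y1 mod 17 = 10 * (12 - 5) - 4 = 15

P + Q = (5, 15)


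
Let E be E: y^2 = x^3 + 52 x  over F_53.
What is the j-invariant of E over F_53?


Delta = -16(4 a^3 + 27 b^2) mod 53 = 11
-1728 * (4 a)^3 = -1728 * (4*52)^3 mod 53 = 34
j = 34 * 11^(-1) mod 53 = 32

j = 32 (mod 53)


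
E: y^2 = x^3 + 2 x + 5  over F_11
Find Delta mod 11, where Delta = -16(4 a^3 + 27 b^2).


4 a^3 + 27 b^2 = 4*2^3 + 27*5^2 = 32 + 675 = 707
Delta = -16 * (707) = -11312
Delta mod 11 = 7

Delta = 7 (mod 11)


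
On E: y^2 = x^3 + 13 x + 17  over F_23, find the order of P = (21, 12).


Compute successive multiples of P until we hit O:
  1P = (21, 12)
  2P = (8, 14)
  3P = (6, 14)
  4P = (9, 14)
  5P = (9, 9)
  6P = (6, 9)
  7P = (8, 9)
  8P = (21, 11)
  ... (continuing to 9P)
  9P = O

ord(P) = 9


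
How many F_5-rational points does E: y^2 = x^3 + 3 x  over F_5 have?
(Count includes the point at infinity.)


For each x in F_5, count y with y^2 = x^3 + 3 x + 0 mod 5:
  x = 0: RHS = 0, y in [0]  -> 1 point(s)
  x = 1: RHS = 4, y in [2, 3]  -> 2 point(s)
  x = 2: RHS = 4, y in [2, 3]  -> 2 point(s)
  x = 3: RHS = 1, y in [1, 4]  -> 2 point(s)
  x = 4: RHS = 1, y in [1, 4]  -> 2 point(s)
Affine points: 9. Add the point at infinity: total = 10.

#E(F_5) = 10


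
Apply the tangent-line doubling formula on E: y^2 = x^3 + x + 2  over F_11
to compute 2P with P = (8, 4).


Doubling: s = (3 x1^2 + a) / (2 y1)
s = (3*8^2 + 1) / (2*4) mod 11 = 9
x3 = s^2 - 2 x1 mod 11 = 9^2 - 2*8 = 10
y3 = s (x1 - x3) - y1 mod 11 = 9 * (8 - 10) - 4 = 0

2P = (10, 0)


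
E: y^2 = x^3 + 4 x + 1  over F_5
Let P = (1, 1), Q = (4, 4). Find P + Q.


P != Q, so use the chord formula.
s = (y2 - y1) / (x2 - x1) = (3) / (3) mod 5 = 1
x3 = s^2 - x1 - x2 mod 5 = 1^2 - 1 - 4 = 1
y3 = s (x1 - x3) - y1 mod 5 = 1 * (1 - 1) - 1 = 4

P + Q = (1, 4)


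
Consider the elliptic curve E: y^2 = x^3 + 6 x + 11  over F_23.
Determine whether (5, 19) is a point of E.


Check whether y^2 = x^3 + 6 x + 11 (mod 23) for (x, y) = (5, 19).
LHS: y^2 = 19^2 mod 23 = 16
RHS: x^3 + 6 x + 11 = 5^3 + 6*5 + 11 mod 23 = 5
LHS != RHS

No, not on the curve


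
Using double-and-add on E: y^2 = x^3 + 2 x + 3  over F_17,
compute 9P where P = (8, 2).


k = 9 = 1001_2 (binary, LSB first: 1001)
Double-and-add from P = (8, 2):
  bit 0 = 1: acc = O + (8, 2) = (8, 2)
  bit 1 = 0: acc unchanged = (8, 2)
  bit 2 = 0: acc unchanged = (8, 2)
  bit 3 = 1: acc = (8, 2) + (14, 15) = (3, 6)

9P = (3, 6)


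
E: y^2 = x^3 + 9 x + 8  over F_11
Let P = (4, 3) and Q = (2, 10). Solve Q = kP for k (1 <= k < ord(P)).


Enumerate multiples of P until we hit Q = (2, 10):
  1P = (4, 3)
  2P = (8, 3)
  3P = (10, 8)
  4P = (9, 2)
  5P = (2, 1)
  6P = (6, 6)
  7P = (6, 5)
  8P = (2, 10)
Match found at i = 8.

k = 8


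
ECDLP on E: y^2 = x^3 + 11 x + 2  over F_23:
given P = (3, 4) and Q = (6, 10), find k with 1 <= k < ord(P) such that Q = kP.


Enumerate multiples of P until we hit Q = (6, 10):
  1P = (3, 4)
  2P = (18, 11)
  3P = (6, 13)
  4P = (0, 5)
  5P = (15, 0)
  6P = (0, 18)
  7P = (6, 10)
Match found at i = 7.

k = 7


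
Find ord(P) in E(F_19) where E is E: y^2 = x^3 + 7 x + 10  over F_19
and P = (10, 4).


Compute successive multiples of P until we hit O:
  1P = (10, 4)
  2P = (3, 1)
  3P = (12, 6)
  4P = (17, 8)
  5P = (9, 2)
  6P = (4, 8)
  7P = (16, 0)
  8P = (4, 11)
  ... (continuing to 14P)
  14P = O

ord(P) = 14


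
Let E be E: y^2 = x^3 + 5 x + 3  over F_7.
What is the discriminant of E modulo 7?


4 a^3 + 27 b^2 = 4*5^3 + 27*3^2 = 500 + 243 = 743
Delta = -16 * (743) = -11888
Delta mod 7 = 5

Delta = 5 (mod 7)


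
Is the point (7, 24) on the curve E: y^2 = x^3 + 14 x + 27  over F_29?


Check whether y^2 = x^3 + 14 x + 27 (mod 29) for (x, y) = (7, 24).
LHS: y^2 = 24^2 mod 29 = 25
RHS: x^3 + 14 x + 27 = 7^3 + 14*7 + 27 mod 29 = 4
LHS != RHS

No, not on the curve


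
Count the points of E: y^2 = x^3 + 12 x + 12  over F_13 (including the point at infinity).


For each x in F_13, count y with y^2 = x^3 + 12 x + 12 mod 13:
  x = 0: RHS = 12, y in [5, 8]  -> 2 point(s)
  x = 1: RHS = 12, y in [5, 8]  -> 2 point(s)
  x = 3: RHS = 10, y in [6, 7]  -> 2 point(s)
  x = 6: RHS = 1, y in [1, 12]  -> 2 point(s)
  x = 7: RHS = 10, y in [6, 7]  -> 2 point(s)
  x = 8: RHS = 9, y in [3, 10]  -> 2 point(s)
  x = 9: RHS = 4, y in [2, 11]  -> 2 point(s)
  x = 10: RHS = 1, y in [1, 12]  -> 2 point(s)
  x = 12: RHS = 12, y in [5, 8]  -> 2 point(s)
Affine points: 18. Add the point at infinity: total = 19.

#E(F_13) = 19


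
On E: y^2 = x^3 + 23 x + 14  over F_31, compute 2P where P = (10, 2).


Doubling: s = (3 x1^2 + a) / (2 y1)
s = (3*10^2 + 23) / (2*2) mod 31 = 11
x3 = s^2 - 2 x1 mod 31 = 11^2 - 2*10 = 8
y3 = s (x1 - x3) - y1 mod 31 = 11 * (10 - 8) - 2 = 20

2P = (8, 20)


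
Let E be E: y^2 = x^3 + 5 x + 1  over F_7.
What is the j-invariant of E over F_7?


Delta = -16(4 a^3 + 27 b^2) mod 7 = 3
-1728 * (4 a)^3 = -1728 * (4*5)^3 mod 7 = 6
j = 6 * 3^(-1) mod 7 = 2

j = 2 (mod 7)


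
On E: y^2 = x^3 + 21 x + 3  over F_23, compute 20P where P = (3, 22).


k = 20 = 10100_2 (binary, LSB first: 00101)
Double-and-add from P = (3, 22):
  bit 0 = 0: acc unchanged = O
  bit 1 = 0: acc unchanged = O
  bit 2 = 1: acc = O + (19, 4) = (19, 4)
  bit 3 = 0: acc unchanged = (19, 4)
  bit 4 = 1: acc = (19, 4) + (9, 22) = (1, 5)

20P = (1, 5)


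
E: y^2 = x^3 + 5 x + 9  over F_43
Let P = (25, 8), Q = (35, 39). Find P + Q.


P != Q, so use the chord formula.
s = (y2 - y1) / (x2 - x1) = (31) / (10) mod 43 = 16
x3 = s^2 - x1 - x2 mod 43 = 16^2 - 25 - 35 = 24
y3 = s (x1 - x3) - y1 mod 43 = 16 * (25 - 24) - 8 = 8

P + Q = (24, 8)


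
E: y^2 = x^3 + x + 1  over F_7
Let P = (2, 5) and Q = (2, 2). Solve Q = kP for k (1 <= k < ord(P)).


Enumerate multiples of P until we hit Q = (2, 2):
  1P = (2, 5)
  2P = (0, 6)
  3P = (0, 1)
  4P = (2, 2)
Match found at i = 4.

k = 4


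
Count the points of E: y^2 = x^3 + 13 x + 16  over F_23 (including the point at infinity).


For each x in F_23, count y with y^2 = x^3 + 13 x + 16 mod 23:
  x = 0: RHS = 16, y in [4, 19]  -> 2 point(s)
  x = 2: RHS = 4, y in [2, 21]  -> 2 point(s)
  x = 3: RHS = 13, y in [6, 17]  -> 2 point(s)
  x = 7: RHS = 13, y in [6, 17]  -> 2 point(s)
  x = 11: RHS = 18, y in [8, 15]  -> 2 point(s)
  x = 13: RHS = 13, y in [6, 17]  -> 2 point(s)
  x = 22: RHS = 2, y in [5, 18]  -> 2 point(s)
Affine points: 14. Add the point at infinity: total = 15.

#E(F_23) = 15


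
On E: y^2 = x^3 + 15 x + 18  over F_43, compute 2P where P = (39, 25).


Doubling: s = (3 x1^2 + a) / (2 y1)
s = (3*39^2 + 15) / (2*25) mod 43 = 9
x3 = s^2 - 2 x1 mod 43 = 9^2 - 2*39 = 3
y3 = s (x1 - x3) - y1 mod 43 = 9 * (39 - 3) - 25 = 41

2P = (3, 41)


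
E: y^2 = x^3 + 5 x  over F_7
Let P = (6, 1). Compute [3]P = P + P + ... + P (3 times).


k = 3 = 11_2 (binary, LSB first: 11)
Double-and-add from P = (6, 1):
  bit 0 = 1: acc = O + (6, 1) = (6, 1)
  bit 1 = 1: acc = (6, 1) + (4, 0) = (6, 6)

3P = (6, 6)


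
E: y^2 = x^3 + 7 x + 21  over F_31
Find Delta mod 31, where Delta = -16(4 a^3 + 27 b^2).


4 a^3 + 27 b^2 = 4*7^3 + 27*21^2 = 1372 + 11907 = 13279
Delta = -16 * (13279) = -212464
Delta mod 31 = 10

Delta = 10 (mod 31)


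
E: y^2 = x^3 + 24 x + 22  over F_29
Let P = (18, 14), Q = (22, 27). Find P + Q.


P != Q, so use the chord formula.
s = (y2 - y1) / (x2 - x1) = (13) / (4) mod 29 = 25
x3 = s^2 - x1 - x2 mod 29 = 25^2 - 18 - 22 = 5
y3 = s (x1 - x3) - y1 mod 29 = 25 * (18 - 5) - 14 = 21

P + Q = (5, 21)


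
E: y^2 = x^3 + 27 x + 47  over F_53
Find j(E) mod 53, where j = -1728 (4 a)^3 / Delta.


Delta = -16(4 a^3 + 27 b^2) mod 53 = 22
-1728 * (4 a)^3 = -1728 * (4*27)^3 mod 53 = 9
j = 9 * 22^(-1) mod 53 = 51

j = 51 (mod 53)


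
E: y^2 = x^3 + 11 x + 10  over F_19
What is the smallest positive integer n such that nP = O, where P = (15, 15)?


Compute successive multiples of P until we hit O:
  1P = (15, 15)
  2P = (14, 18)
  3P = (18, 13)
  4P = (16, 11)
  5P = (4, 17)
  6P = (6, 11)
  7P = (5, 0)
  8P = (6, 8)
  ... (continuing to 14P)
  14P = O

ord(P) = 14


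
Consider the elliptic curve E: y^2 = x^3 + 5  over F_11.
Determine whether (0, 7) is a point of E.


Check whether y^2 = x^3 + 0 x + 5 (mod 11) for (x, y) = (0, 7).
LHS: y^2 = 7^2 mod 11 = 5
RHS: x^3 + 0 x + 5 = 0^3 + 0*0 + 5 mod 11 = 5
LHS = RHS

Yes, on the curve


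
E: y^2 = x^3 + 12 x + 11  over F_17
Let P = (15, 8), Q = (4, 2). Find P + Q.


P != Q, so use the chord formula.
s = (y2 - y1) / (x2 - x1) = (11) / (6) mod 17 = 16
x3 = s^2 - x1 - x2 mod 17 = 16^2 - 15 - 4 = 16
y3 = s (x1 - x3) - y1 mod 17 = 16 * (15 - 16) - 8 = 10

P + Q = (16, 10)


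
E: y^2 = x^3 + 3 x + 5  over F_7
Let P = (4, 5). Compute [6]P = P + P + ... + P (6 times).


k = 6 = 110_2 (binary, LSB first: 011)
Double-and-add from P = (4, 5):
  bit 0 = 0: acc unchanged = O
  bit 1 = 1: acc = O + (1, 4) = (1, 4)
  bit 2 = 1: acc = (1, 4) + (6, 1) = (4, 2)

6P = (4, 2)


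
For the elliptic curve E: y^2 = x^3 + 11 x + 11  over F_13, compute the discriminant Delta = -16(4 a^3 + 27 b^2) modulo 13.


4 a^3 + 27 b^2 = 4*11^3 + 27*11^2 = 5324 + 3267 = 8591
Delta = -16 * (8591) = -137456
Delta mod 13 = 6

Delta = 6 (mod 13)


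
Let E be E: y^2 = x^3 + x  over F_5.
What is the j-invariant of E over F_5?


Delta = -16(4 a^3 + 27 b^2) mod 5 = 1
-1728 * (4 a)^3 = -1728 * (4*1)^3 mod 5 = 3
j = 3 * 1^(-1) mod 5 = 3

j = 3 (mod 5)


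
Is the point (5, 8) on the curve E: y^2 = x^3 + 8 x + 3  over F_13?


Check whether y^2 = x^3 + 8 x + 3 (mod 13) for (x, y) = (5, 8).
LHS: y^2 = 8^2 mod 13 = 12
RHS: x^3 + 8 x + 3 = 5^3 + 8*5 + 3 mod 13 = 12
LHS = RHS

Yes, on the curve


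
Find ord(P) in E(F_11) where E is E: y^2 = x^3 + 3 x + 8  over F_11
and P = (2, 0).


Compute successive multiples of P until we hit O:
  1P = (2, 0)
  2P = O

ord(P) = 2


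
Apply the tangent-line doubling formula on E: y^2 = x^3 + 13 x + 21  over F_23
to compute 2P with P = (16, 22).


Doubling: s = (3 x1^2 + a) / (2 y1)
s = (3*16^2 + 13) / (2*22) mod 23 = 12
x3 = s^2 - 2 x1 mod 23 = 12^2 - 2*16 = 20
y3 = s (x1 - x3) - y1 mod 23 = 12 * (16 - 20) - 22 = 22

2P = (20, 22)


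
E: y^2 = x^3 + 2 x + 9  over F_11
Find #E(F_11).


For each x in F_11, count y with y^2 = x^3 + 2 x + 9 mod 11:
  x = 0: RHS = 9, y in [3, 8]  -> 2 point(s)
  x = 1: RHS = 1, y in [1, 10]  -> 2 point(s)
  x = 3: RHS = 9, y in [3, 8]  -> 2 point(s)
  x = 4: RHS = 4, y in [2, 9]  -> 2 point(s)
  x = 5: RHS = 1, y in [1, 10]  -> 2 point(s)
  x = 7: RHS = 3, y in [5, 6]  -> 2 point(s)
  x = 8: RHS = 9, y in [3, 8]  -> 2 point(s)
Affine points: 14. Add the point at infinity: total = 15.

#E(F_11) = 15


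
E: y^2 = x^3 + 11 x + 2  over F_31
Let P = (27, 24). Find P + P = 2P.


Doubling: s = (3 x1^2 + a) / (2 y1)
s = (3*27^2 + 11) / (2*24) mod 31 = 29
x3 = s^2 - 2 x1 mod 31 = 29^2 - 2*27 = 12
y3 = s (x1 - x3) - y1 mod 31 = 29 * (27 - 12) - 24 = 8

2P = (12, 8)


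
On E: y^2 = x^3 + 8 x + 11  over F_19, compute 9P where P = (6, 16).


k = 9 = 1001_2 (binary, LSB first: 1001)
Double-and-add from P = (6, 16):
  bit 0 = 1: acc = O + (6, 16) = (6, 16)
  bit 1 = 0: acc unchanged = (6, 16)
  bit 2 = 0: acc unchanged = (6, 16)
  bit 3 = 1: acc = (6, 16) + (14, 13) = (3, 9)

9P = (3, 9)


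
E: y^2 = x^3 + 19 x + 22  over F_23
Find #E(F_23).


For each x in F_23, count y with y^2 = x^3 + 19 x + 22 mod 23:
  x = 4: RHS = 1, y in [1, 22]  -> 2 point(s)
  x = 5: RHS = 12, y in [9, 14]  -> 2 point(s)
  x = 9: RHS = 2, y in [5, 18]  -> 2 point(s)
  x = 10: RHS = 16, y in [4, 19]  -> 2 point(s)
  x = 12: RHS = 0, y in [0]  -> 1 point(s)
  x = 15: RHS = 2, y in [5, 18]  -> 2 point(s)
  x = 16: RHS = 6, y in [11, 12]  -> 2 point(s)
  x = 18: RHS = 9, y in [3, 20]  -> 2 point(s)
  x = 22: RHS = 2, y in [5, 18]  -> 2 point(s)
Affine points: 17. Add the point at infinity: total = 18.

#E(F_23) = 18


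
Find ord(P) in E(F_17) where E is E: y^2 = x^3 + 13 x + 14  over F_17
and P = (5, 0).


Compute successive multiples of P until we hit O:
  1P = (5, 0)
  2P = O

ord(P) = 2


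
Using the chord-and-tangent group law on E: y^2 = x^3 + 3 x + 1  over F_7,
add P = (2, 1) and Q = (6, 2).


P != Q, so use the chord formula.
s = (y2 - y1) / (x2 - x1) = (1) / (4) mod 7 = 2
x3 = s^2 - x1 - x2 mod 7 = 2^2 - 2 - 6 = 3
y3 = s (x1 - x3) - y1 mod 7 = 2 * (2 - 3) - 1 = 4

P + Q = (3, 4)


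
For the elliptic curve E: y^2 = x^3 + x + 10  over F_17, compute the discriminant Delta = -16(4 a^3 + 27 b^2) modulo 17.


4 a^3 + 27 b^2 = 4*1^3 + 27*10^2 = 4 + 2700 = 2704
Delta = -16 * (2704) = -43264
Delta mod 17 = 1

Delta = 1 (mod 17)


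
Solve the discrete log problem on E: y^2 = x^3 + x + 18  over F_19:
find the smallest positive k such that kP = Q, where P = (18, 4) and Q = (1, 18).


Enumerate multiples of P until we hit Q = (1, 18):
  1P = (18, 4)
  2P = (7, 11)
  3P = (1, 18)
Match found at i = 3.

k = 3
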